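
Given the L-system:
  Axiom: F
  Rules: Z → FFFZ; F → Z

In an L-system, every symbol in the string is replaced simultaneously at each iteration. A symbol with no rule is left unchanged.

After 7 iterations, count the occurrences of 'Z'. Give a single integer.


Answer: 97

Derivation:
Step 0: F  (0 'Z')
Step 1: Z  (1 'Z')
Step 2: FFFZ  (1 'Z')
Step 3: ZZZFFFZ  (4 'Z')
Step 4: FFFZFFFZFFFZZZZFFFZ  (7 'Z')
Step 5: ZZZFFFZZZZFFFZZZZFFFZFFFZFFFZFFFZZZZFFFZ  (19 'Z')
Step 6: FFFZFFFZFFFZZZZFFFZFFFZFFFZFFFZZZZFFFZFFFZFFFZFFFZZZZFFFZZZZFFFZZZZFFFZZZZFFFZFFFZFFFZFFFZZZZFFFZ  (40 'Z')
Step 7: ZZZFFFZZZZFFFZZZZFFFZFFFZFFFZFFFZZZZFFFZZZZFFFZZZZFFFZZZZFFFZFFFZFFFZFFFZZZZFFFZZZZFFFZZZZFFFZZZZFFFZFFFZFFFZFFFZZZZFFFZFFFZFFFZFFFZZZZFFFZFFFZFFFZFFFZZZZFFFZFFFZFFFZFFFZZZZFFFZZZZFFFZZZZFFFZZZZFFFZFFFZFFFZFFFZZZZFFFZ  (97 'Z')


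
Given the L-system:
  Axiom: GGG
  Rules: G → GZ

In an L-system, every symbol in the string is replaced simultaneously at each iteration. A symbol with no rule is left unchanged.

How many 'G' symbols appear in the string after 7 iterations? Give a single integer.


Answer: 3

Derivation:
Step 0: GGG  (3 'G')
Step 1: GZGZGZ  (3 'G')
Step 2: GZZGZZGZZ  (3 'G')
Step 3: GZZZGZZZGZZZ  (3 'G')
Step 4: GZZZZGZZZZGZZZZ  (3 'G')
Step 5: GZZZZZGZZZZZGZZZZZ  (3 'G')
Step 6: GZZZZZZGZZZZZZGZZZZZZ  (3 'G')
Step 7: GZZZZZZZGZZZZZZZGZZZZZZZ  (3 'G')


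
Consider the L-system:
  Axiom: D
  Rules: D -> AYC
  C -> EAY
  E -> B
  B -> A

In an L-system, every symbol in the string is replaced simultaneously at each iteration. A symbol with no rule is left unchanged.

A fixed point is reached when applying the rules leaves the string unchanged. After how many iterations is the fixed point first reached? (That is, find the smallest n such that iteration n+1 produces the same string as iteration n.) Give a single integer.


Step 0: D
Step 1: AYC
Step 2: AYEAY
Step 3: AYBAY
Step 4: AYAAY
Step 5: AYAAY  (unchanged — fixed point at step 4)

Answer: 4


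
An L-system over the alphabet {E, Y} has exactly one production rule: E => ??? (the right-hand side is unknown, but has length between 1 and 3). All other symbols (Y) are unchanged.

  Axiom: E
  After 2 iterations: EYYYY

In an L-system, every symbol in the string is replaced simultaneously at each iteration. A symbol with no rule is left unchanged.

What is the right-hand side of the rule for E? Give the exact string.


Trying E => EYY:
  Step 0: E
  Step 1: EYY
  Step 2: EYYYY
Matches the given result.

Answer: EYY


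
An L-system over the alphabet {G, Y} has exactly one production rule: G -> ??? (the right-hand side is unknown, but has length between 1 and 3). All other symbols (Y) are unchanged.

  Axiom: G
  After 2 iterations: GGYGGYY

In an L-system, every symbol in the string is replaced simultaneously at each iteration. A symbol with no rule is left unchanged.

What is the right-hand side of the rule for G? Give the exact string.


Trying G -> GGY:
  Step 0: G
  Step 1: GGY
  Step 2: GGYGGYY
Matches the given result.

Answer: GGY


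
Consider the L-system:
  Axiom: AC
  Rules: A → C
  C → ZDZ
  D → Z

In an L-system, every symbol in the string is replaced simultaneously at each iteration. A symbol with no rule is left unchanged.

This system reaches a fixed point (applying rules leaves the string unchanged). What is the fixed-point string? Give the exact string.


Step 0: AC
Step 1: CZDZ
Step 2: ZDZZZZ
Step 3: ZZZZZZ
Step 4: ZZZZZZ  (unchanged — fixed point at step 3)

Answer: ZZZZZZ


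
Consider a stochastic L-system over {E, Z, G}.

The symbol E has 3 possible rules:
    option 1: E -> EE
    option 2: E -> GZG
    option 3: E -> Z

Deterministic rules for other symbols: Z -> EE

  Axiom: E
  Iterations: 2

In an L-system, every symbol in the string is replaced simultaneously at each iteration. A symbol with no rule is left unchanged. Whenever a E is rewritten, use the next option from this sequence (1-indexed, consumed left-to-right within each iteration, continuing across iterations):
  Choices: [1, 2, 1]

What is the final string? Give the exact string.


Step 0: E
Step 1: EE  (used choices [1])
Step 2: GZGEE  (used choices [2, 1])

Answer: GZGEE


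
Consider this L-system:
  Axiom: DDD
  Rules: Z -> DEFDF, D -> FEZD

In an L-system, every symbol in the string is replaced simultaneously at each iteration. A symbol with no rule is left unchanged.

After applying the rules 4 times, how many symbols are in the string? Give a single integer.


Answer: 153

Derivation:
Step 0: length = 3
Step 1: length = 12
Step 2: length = 33
Step 3: length = 72
Step 4: length = 153


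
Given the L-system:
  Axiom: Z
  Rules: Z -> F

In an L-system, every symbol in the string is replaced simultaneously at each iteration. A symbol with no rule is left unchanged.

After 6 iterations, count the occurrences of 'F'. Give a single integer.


Answer: 1

Derivation:
Step 0: Z  (0 'F')
Step 1: F  (1 'F')
Step 2: F  (1 'F')
Step 3: F  (1 'F')
Step 4: F  (1 'F')
Step 5: F  (1 'F')
Step 6: F  (1 'F')


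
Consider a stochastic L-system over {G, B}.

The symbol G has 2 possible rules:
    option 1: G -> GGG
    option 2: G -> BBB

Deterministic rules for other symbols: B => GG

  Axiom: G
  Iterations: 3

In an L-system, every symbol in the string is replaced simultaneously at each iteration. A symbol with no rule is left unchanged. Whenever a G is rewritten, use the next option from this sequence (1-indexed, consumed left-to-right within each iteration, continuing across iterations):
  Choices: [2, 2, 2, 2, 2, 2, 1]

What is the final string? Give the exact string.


Step 0: G
Step 1: BBB  (used choices [2])
Step 2: GGGGGG  (used choices [])
Step 3: BBBBBBBBBBBBBBBGGG  (used choices [2, 2, 2, 2, 2, 1])

Answer: BBBBBBBBBBBBBBBGGG


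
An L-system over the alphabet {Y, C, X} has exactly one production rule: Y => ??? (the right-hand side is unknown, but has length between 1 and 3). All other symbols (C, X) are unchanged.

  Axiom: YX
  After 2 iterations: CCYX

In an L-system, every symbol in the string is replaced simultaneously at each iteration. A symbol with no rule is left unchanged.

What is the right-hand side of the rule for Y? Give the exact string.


Trying Y => CY:
  Step 0: YX
  Step 1: CYX
  Step 2: CCYX
Matches the given result.

Answer: CY


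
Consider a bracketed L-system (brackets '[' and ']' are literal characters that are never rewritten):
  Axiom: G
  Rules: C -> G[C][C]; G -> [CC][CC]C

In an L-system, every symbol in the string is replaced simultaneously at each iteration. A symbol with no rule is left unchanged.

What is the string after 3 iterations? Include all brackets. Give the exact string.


Answer: [[CC][CC]C[G[C][C]][G[C][C]][CC][CC]C[G[C][C]][G[C][C]]][[CC][CC]C[G[C][C]][G[C][C]][CC][CC]C[G[C][C]][G[C][C]]][CC][CC]C[G[C][C]][G[C][C]]

Derivation:
Step 0: G
Step 1: [CC][CC]C
Step 2: [G[C][C]G[C][C]][G[C][C]G[C][C]]G[C][C]
Step 3: [[CC][CC]C[G[C][C]][G[C][C]][CC][CC]C[G[C][C]][G[C][C]]][[CC][CC]C[G[C][C]][G[C][C]][CC][CC]C[G[C][C]][G[C][C]]][CC][CC]C[G[C][C]][G[C][C]]


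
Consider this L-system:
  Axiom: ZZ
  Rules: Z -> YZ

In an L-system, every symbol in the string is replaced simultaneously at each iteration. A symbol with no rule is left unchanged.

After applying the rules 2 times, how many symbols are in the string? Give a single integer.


Step 0: length = 2
Step 1: length = 4
Step 2: length = 6

Answer: 6


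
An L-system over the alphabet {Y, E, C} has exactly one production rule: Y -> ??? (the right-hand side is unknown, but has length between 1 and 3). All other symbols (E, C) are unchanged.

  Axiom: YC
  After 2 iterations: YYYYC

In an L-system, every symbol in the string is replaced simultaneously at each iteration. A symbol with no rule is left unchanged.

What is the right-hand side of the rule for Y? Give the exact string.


Trying Y -> YY:
  Step 0: YC
  Step 1: YYC
  Step 2: YYYYC
Matches the given result.

Answer: YY


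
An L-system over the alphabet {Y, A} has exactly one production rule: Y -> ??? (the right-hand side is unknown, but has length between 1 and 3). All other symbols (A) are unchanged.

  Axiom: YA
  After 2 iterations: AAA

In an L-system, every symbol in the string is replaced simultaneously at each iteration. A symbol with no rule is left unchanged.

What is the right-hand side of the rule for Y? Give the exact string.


Answer: AA

Derivation:
Trying Y -> AA:
  Step 0: YA
  Step 1: AAA
  Step 2: AAA
Matches the given result.


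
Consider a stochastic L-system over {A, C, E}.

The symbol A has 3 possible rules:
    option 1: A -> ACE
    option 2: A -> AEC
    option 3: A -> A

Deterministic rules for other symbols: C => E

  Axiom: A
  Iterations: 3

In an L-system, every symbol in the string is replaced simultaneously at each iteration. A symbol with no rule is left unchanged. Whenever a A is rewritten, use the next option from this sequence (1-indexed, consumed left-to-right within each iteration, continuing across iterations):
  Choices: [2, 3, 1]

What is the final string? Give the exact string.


Answer: ACEEE

Derivation:
Step 0: A
Step 1: AEC  (used choices [2])
Step 2: AEE  (used choices [3])
Step 3: ACEEE  (used choices [1])


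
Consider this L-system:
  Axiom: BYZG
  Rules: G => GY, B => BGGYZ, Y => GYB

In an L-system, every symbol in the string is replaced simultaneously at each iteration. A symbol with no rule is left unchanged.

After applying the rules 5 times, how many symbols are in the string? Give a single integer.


Step 0: length = 4
Step 1: length = 11
Step 2: length = 29
Step 3: length = 78
Step 4: length = 214
Step 5: length = 591

Answer: 591


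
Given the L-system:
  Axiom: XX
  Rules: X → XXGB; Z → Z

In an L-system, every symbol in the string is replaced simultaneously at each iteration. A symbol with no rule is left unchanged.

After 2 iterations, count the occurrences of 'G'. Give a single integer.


Answer: 6

Derivation:
Step 0: XX  (0 'G')
Step 1: XXGBXXGB  (2 'G')
Step 2: XXGBXXGBGBXXGBXXGBGB  (6 'G')


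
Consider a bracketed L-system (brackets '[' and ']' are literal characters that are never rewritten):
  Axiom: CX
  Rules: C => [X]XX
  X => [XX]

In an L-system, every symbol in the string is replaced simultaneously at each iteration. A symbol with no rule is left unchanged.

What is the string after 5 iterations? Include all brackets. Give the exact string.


Step 0: CX
Step 1: [X]XX[XX]
Step 2: [[XX]][XX][XX][[XX][XX]]
Step 3: [[[XX][XX]]][[XX][XX]][[XX][XX]][[[XX][XX]][[XX][XX]]]
Step 4: [[[[XX][XX]][[XX][XX]]]][[[XX][XX]][[XX][XX]]][[[XX][XX]][[XX][XX]]][[[[XX][XX]][[XX][XX]]][[[XX][XX]][[XX][XX]]]]
Step 5: [[[[[XX][XX]][[XX][XX]]][[[XX][XX]][[XX][XX]]]]][[[[XX][XX]][[XX][XX]]][[[XX][XX]][[XX][XX]]]][[[[XX][XX]][[XX][XX]]][[[XX][XX]][[XX][XX]]]][[[[[XX][XX]][[XX][XX]]][[[XX][XX]][[XX][XX]]]][[[[XX][XX]][[XX][XX]]][[[XX][XX]][[XX][XX]]]]]

Answer: [[[[[XX][XX]][[XX][XX]]][[[XX][XX]][[XX][XX]]]]][[[[XX][XX]][[XX][XX]]][[[XX][XX]][[XX][XX]]]][[[[XX][XX]][[XX][XX]]][[[XX][XX]][[XX][XX]]]][[[[[XX][XX]][[XX][XX]]][[[XX][XX]][[XX][XX]]]][[[[XX][XX]][[XX][XX]]][[[XX][XX]][[XX][XX]]]]]


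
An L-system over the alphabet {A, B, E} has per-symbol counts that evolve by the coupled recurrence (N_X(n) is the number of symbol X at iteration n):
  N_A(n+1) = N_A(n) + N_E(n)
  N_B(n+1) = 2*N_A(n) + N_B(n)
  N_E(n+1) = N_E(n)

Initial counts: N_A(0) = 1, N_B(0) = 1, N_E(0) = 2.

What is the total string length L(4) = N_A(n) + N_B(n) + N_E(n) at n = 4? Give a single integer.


Answer: 44

Derivation:
Step 0: N_A=1, N_B=1, N_E=2, L=4
Step 1: N_A=3, N_B=3, N_E=2, L=8
Step 2: N_A=5, N_B=9, N_E=2, L=16
Step 3: N_A=7, N_B=19, N_E=2, L=28
Step 4: N_A=9, N_B=33, N_E=2, L=44


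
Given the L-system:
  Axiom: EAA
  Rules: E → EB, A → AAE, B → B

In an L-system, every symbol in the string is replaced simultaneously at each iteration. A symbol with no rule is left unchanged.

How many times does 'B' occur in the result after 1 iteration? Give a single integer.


Step 0: EAA  (0 'B')
Step 1: EBAAEAAE  (1 'B')

Answer: 1


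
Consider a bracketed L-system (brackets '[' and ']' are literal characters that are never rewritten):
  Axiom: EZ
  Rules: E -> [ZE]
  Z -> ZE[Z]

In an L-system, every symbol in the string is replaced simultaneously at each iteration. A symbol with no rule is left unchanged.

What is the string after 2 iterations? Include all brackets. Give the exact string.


Step 0: EZ
Step 1: [ZE]ZE[Z]
Step 2: [ZE[Z][ZE]]ZE[Z][ZE][ZE[Z]]

Answer: [ZE[Z][ZE]]ZE[Z][ZE][ZE[Z]]


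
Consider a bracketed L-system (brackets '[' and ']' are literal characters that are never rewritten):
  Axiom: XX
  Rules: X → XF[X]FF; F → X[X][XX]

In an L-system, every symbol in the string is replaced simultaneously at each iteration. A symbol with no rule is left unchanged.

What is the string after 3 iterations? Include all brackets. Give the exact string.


Answer: XF[X]FFX[X][XX][XF[X]FF]X[X][XX]X[X][XX]XF[X]FF[XF[X]FF][XF[X]FFXF[X]FF][XF[X]FFX[X][XX][XF[X]FF]X[X][XX]X[X][XX]]XF[X]FF[XF[X]FF][XF[X]FFXF[X]FF]XF[X]FF[XF[X]FF][XF[X]FFXF[X]FF]XF[X]FFX[X][XX][XF[X]FF]X[X][XX]X[X][XX]XF[X]FF[XF[X]FF][XF[X]FFXF[X]FF][XF[X]FFX[X][XX][XF[X]FF]X[X][XX]X[X][XX]]XF[X]FF[XF[X]FF][XF[X]FFXF[X]FF]XF[X]FF[XF[X]FF][XF[X]FFXF[X]FF]

Derivation:
Step 0: XX
Step 1: XF[X]FFXF[X]FF
Step 2: XF[X]FFX[X][XX][XF[X]FF]X[X][XX]X[X][XX]XF[X]FFX[X][XX][XF[X]FF]X[X][XX]X[X][XX]
Step 3: XF[X]FFX[X][XX][XF[X]FF]X[X][XX]X[X][XX]XF[X]FF[XF[X]FF][XF[X]FFXF[X]FF][XF[X]FFX[X][XX][XF[X]FF]X[X][XX]X[X][XX]]XF[X]FF[XF[X]FF][XF[X]FFXF[X]FF]XF[X]FF[XF[X]FF][XF[X]FFXF[X]FF]XF[X]FFX[X][XX][XF[X]FF]X[X][XX]X[X][XX]XF[X]FF[XF[X]FF][XF[X]FFXF[X]FF][XF[X]FFX[X][XX][XF[X]FF]X[X][XX]X[X][XX]]XF[X]FF[XF[X]FF][XF[X]FFXF[X]FF]XF[X]FF[XF[X]FF][XF[X]FFXF[X]FF]


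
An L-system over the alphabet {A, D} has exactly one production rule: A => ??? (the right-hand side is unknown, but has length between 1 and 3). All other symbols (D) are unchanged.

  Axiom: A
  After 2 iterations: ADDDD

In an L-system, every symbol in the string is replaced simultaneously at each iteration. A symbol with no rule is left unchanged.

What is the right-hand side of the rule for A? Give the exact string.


Trying A => ADD:
  Step 0: A
  Step 1: ADD
  Step 2: ADDDD
Matches the given result.

Answer: ADD


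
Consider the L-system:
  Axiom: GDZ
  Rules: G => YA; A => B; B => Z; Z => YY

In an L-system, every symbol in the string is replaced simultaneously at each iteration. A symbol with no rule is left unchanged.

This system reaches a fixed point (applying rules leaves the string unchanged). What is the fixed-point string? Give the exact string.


Step 0: GDZ
Step 1: YADYY
Step 2: YBDYY
Step 3: YZDYY
Step 4: YYYDYY
Step 5: YYYDYY  (unchanged — fixed point at step 4)

Answer: YYYDYY


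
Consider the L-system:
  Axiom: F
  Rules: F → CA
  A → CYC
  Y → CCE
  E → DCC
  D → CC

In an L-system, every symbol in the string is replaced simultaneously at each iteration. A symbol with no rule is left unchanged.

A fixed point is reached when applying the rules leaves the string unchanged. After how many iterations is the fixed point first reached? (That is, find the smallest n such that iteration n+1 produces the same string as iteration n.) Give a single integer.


Step 0: F
Step 1: CA
Step 2: CCYC
Step 3: CCCCEC
Step 4: CCCCDCCC
Step 5: CCCCCCCCC
Step 6: CCCCCCCCC  (unchanged — fixed point at step 5)

Answer: 5


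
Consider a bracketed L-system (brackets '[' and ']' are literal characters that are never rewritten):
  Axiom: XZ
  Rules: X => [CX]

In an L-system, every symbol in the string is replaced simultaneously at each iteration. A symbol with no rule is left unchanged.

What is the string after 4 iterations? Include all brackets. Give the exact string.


Step 0: XZ
Step 1: [CX]Z
Step 2: [C[CX]]Z
Step 3: [C[C[CX]]]Z
Step 4: [C[C[C[CX]]]]Z

Answer: [C[C[C[CX]]]]Z


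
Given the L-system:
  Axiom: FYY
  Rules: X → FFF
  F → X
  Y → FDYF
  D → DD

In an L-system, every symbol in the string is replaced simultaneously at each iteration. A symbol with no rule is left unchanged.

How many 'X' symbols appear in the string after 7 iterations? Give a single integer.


Step 0: FYY  (0 'X')
Step 1: XFDYFFDYF  (1 'X')
Step 2: FFFXDDFDYFXXDDFDYFX  (4 'X')
Step 3: XXXFFFDDDDXDDFDYFXFFFFFFDDDDXDDFDYFXFFF  (7 'X')
Step 4: FFFFFFFFFXXXDDDDDDDDFFFDDDDXDDFDYFXFFFXXXXXXDDDDDDDDFFFDDDDXDDFDYFXFFFXXX  (16 'X')
Step 5: XXXXXXXXXFFFFFFFFFDDDDDDDDDDDDDDDDXXXDDDDDDDDFFFDDDDXDDFDYFXFFFXXXFFFFFFFFFFFFFFFFFFDDDDDDDDDDDDDDDDXXXDDDDDDDDFFFDDDDXDDFDYFXFFFXXXFFFFFFFFF  (25 'X')
Step 6: FFFFFFFFFFFFFFFFFFFFFFFFFFFXXXXXXXXXDDDDDDDDDDDDDDDDDDDDDDDDDDDDDDDDFFFFFFFFFDDDDDDDDDDDDDDDDXXXDDDDDDDDFFFDDDDXDDFDYFXFFFXXXFFFFFFFFFXXXXXXXXXXXXXXXXXXDDDDDDDDDDDDDDDDDDDDDDDDDDDDDDDDFFFFFFFFFDDDDDDDDDDDDDDDDXXXDDDDDDDDFFFDDDDXDDFDYFXFFFXXXFFFFFFFFFXXXXXXXXX  (52 'X')
Step 7: XXXXXXXXXXXXXXXXXXXXXXXXXXXFFFFFFFFFFFFFFFFFFFFFFFFFFFDDDDDDDDDDDDDDDDDDDDDDDDDDDDDDDDDDDDDDDDDDDDDDDDDDDDDDDDDDDDDDDDXXXXXXXXXDDDDDDDDDDDDDDDDDDDDDDDDDDDDDDDDFFFFFFFFFDDDDDDDDDDDDDDDDXXXDDDDDDDDFFFDDDDXDDFDYFXFFFXXXFFFFFFFFFXXXXXXXXXFFFFFFFFFFFFFFFFFFFFFFFFFFFFFFFFFFFFFFFFFFFFFFFFFFFFFFDDDDDDDDDDDDDDDDDDDDDDDDDDDDDDDDDDDDDDDDDDDDDDDDDDDDDDDDDDDDDDDDXXXXXXXXXDDDDDDDDDDDDDDDDDDDDDDDDDDDDDDDDFFFFFFFFFDDDDDDDDDDDDDDDDXXXDDDDDDDDFFFDDDDXDDFDYFXFFFXXXFFFFFFFFFXXXXXXXXXFFFFFFFFFFFFFFFFFFFFFFFFFFF  (79 'X')

Answer: 79


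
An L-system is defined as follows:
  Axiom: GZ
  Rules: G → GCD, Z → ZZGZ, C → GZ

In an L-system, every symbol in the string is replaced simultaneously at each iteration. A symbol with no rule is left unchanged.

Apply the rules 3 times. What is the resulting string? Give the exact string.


Step 0: GZ
Step 1: GCDZZGZ
Step 2: GCDGZDZZGZZZGZGCDZZGZ
Step 3: GCDGZDGCDZZGZDZZGZZZGZGCDZZGZZZGZZZGZGCDZZGZGCDGZDZZGZZZGZGCDZZGZ

Answer: GCDGZDGCDZZGZDZZGZZZGZGCDZZGZZZGZZZGZGCDZZGZGCDGZDZZGZZZGZGCDZZGZ


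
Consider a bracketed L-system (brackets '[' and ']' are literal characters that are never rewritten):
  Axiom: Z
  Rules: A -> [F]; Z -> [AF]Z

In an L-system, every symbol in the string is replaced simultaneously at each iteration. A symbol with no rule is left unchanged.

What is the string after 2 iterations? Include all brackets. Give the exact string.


Answer: [[F]F][AF]Z

Derivation:
Step 0: Z
Step 1: [AF]Z
Step 2: [[F]F][AF]Z


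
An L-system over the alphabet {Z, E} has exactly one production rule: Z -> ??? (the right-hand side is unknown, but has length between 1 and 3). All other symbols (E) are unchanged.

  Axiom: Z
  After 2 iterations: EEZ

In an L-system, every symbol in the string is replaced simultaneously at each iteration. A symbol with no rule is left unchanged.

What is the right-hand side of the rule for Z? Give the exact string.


Answer: EZ

Derivation:
Trying Z -> EZ:
  Step 0: Z
  Step 1: EZ
  Step 2: EEZ
Matches the given result.


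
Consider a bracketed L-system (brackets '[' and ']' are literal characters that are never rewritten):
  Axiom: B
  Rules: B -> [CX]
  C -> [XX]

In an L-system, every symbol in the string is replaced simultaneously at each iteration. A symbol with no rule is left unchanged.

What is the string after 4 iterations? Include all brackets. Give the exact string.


Step 0: B
Step 1: [CX]
Step 2: [[XX]X]
Step 3: [[XX]X]
Step 4: [[XX]X]

Answer: [[XX]X]


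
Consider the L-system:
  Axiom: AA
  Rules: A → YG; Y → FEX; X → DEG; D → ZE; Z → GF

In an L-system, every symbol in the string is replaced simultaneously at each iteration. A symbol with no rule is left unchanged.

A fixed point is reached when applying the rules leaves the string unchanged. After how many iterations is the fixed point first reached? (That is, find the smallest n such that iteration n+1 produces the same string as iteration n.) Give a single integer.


Step 0: AA
Step 1: YGYG
Step 2: FEXGFEXG
Step 3: FEDEGGFEDEGG
Step 4: FEZEEGGFEZEEGG
Step 5: FEGFEEGGFEGFEEGG
Step 6: FEGFEEGGFEGFEEGG  (unchanged — fixed point at step 5)

Answer: 5


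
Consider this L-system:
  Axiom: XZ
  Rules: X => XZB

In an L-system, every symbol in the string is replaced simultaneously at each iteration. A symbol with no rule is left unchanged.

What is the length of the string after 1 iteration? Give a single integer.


Step 0: length = 2
Step 1: length = 4

Answer: 4


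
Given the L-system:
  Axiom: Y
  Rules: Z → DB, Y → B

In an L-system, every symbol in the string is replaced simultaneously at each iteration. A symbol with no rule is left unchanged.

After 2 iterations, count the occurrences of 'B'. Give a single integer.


Answer: 1

Derivation:
Step 0: Y  (0 'B')
Step 1: B  (1 'B')
Step 2: B  (1 'B')


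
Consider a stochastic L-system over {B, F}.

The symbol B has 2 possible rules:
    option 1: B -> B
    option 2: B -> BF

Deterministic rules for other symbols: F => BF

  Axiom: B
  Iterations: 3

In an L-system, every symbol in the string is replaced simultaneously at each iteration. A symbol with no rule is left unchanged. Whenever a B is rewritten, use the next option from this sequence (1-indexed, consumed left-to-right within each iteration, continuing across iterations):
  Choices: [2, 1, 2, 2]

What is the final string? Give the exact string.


Answer: BFBFBF

Derivation:
Step 0: B
Step 1: BF  (used choices [2])
Step 2: BBF  (used choices [1])
Step 3: BFBFBF  (used choices [2, 2])


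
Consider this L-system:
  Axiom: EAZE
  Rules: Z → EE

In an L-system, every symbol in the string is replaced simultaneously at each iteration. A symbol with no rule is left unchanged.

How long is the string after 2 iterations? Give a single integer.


Answer: 5

Derivation:
Step 0: length = 4
Step 1: length = 5
Step 2: length = 5


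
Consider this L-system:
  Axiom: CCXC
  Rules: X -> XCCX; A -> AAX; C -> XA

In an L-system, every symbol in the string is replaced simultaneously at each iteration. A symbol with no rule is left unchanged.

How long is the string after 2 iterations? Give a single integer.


Step 0: length = 4
Step 1: length = 10
Step 2: length = 33

Answer: 33


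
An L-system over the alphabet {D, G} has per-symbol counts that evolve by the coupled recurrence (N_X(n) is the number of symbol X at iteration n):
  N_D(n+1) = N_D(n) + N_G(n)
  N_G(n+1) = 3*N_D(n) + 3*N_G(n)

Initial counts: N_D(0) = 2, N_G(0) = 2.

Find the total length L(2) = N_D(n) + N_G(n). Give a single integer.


Step 0: N_D=2, N_G=2, L=4
Step 1: N_D=4, N_G=12, L=16
Step 2: N_D=16, N_G=48, L=64

Answer: 64


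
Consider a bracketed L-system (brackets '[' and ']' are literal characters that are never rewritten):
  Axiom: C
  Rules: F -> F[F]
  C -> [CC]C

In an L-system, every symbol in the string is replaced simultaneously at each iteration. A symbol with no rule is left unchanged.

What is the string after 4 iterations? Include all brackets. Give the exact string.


Answer: [[[[CC]C[CC]C][CC]C[[CC]C[CC]C][CC]C][[CC]C[CC]C][CC]C[[[CC]C[CC]C][CC]C[[CC]C[CC]C][CC]C][[CC]C[CC]C][CC]C][[[CC]C[CC]C][CC]C[[CC]C[CC]C][CC]C][[CC]C[CC]C][CC]C

Derivation:
Step 0: C
Step 1: [CC]C
Step 2: [[CC]C[CC]C][CC]C
Step 3: [[[CC]C[CC]C][CC]C[[CC]C[CC]C][CC]C][[CC]C[CC]C][CC]C
Step 4: [[[[CC]C[CC]C][CC]C[[CC]C[CC]C][CC]C][[CC]C[CC]C][CC]C[[[CC]C[CC]C][CC]C[[CC]C[CC]C][CC]C][[CC]C[CC]C][CC]C][[[CC]C[CC]C][CC]C[[CC]C[CC]C][CC]C][[CC]C[CC]C][CC]C


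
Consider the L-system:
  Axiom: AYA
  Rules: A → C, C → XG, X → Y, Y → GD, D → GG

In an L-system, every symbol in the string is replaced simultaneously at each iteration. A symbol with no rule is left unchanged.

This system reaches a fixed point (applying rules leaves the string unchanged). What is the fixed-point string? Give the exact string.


Answer: GGGGGGGGGGG

Derivation:
Step 0: AYA
Step 1: CGDC
Step 2: XGGGGXG
Step 3: YGGGGYG
Step 4: GDGGGGGDG
Step 5: GGGGGGGGGGG
Step 6: GGGGGGGGGGG  (unchanged — fixed point at step 5)


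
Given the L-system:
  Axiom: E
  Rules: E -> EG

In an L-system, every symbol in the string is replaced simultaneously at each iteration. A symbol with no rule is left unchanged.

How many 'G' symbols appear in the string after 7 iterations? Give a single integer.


Step 0: E  (0 'G')
Step 1: EG  (1 'G')
Step 2: EGG  (2 'G')
Step 3: EGGG  (3 'G')
Step 4: EGGGG  (4 'G')
Step 5: EGGGGG  (5 'G')
Step 6: EGGGGGG  (6 'G')
Step 7: EGGGGGGG  (7 'G')

Answer: 7


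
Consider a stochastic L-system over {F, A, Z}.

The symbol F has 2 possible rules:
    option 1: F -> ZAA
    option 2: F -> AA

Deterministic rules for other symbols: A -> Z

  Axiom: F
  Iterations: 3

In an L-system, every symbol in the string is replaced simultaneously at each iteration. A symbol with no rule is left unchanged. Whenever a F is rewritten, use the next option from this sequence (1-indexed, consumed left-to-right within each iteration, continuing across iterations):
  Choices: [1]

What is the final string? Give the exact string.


Step 0: F
Step 1: ZAA  (used choices [1])
Step 2: ZZZ  (used choices [])
Step 3: ZZZ  (used choices [])

Answer: ZZZ


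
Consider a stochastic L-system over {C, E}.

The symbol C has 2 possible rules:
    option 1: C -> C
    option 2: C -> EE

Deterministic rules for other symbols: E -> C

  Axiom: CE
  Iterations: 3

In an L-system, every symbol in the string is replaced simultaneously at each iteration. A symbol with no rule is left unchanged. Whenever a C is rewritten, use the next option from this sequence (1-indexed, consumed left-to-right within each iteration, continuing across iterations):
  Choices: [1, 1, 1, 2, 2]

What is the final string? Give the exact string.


Step 0: CE
Step 1: CC  (used choices [1])
Step 2: CC  (used choices [1, 1])
Step 3: EEEE  (used choices [2, 2])

Answer: EEEE


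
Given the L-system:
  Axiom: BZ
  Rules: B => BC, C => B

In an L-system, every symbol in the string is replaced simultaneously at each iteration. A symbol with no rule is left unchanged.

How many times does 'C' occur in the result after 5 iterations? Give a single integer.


Step 0: BZ  (0 'C')
Step 1: BCZ  (1 'C')
Step 2: BCBZ  (1 'C')
Step 3: BCBBCZ  (2 'C')
Step 4: BCBBCBCBZ  (3 'C')
Step 5: BCBBCBCBBCBBCZ  (5 'C')

Answer: 5


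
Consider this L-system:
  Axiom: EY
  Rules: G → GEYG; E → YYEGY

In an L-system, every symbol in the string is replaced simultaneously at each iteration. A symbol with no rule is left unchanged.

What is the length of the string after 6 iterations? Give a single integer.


Step 0: length = 2
Step 1: length = 6
Step 2: length = 13
Step 3: length = 30
Step 4: length = 74
Step 5: length = 189
Step 6: length = 490

Answer: 490


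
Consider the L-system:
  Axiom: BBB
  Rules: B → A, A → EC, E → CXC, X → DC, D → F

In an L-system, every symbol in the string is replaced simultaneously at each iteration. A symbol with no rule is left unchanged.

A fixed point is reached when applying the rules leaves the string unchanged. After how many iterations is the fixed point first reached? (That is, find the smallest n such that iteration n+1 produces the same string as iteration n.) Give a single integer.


Answer: 5

Derivation:
Step 0: BBB
Step 1: AAA
Step 2: ECECEC
Step 3: CXCCCXCCCXCC
Step 4: CDCCCCDCCCCDCCC
Step 5: CFCCCCFCCCCFCCC
Step 6: CFCCCCFCCCCFCCC  (unchanged — fixed point at step 5)


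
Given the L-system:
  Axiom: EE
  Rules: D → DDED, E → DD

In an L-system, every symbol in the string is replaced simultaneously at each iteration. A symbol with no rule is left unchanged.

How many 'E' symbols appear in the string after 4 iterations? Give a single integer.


Answer: 44

Derivation:
Step 0: EE  (2 'E')
Step 1: DDDD  (0 'E')
Step 2: DDEDDDEDDDEDDDED  (4 'E')
Step 3: DDEDDDEDDDDDEDDDEDDDEDDDDDEDDDEDDDEDDDDDEDDDEDDDEDDDDDED  (12 'E')
Step 4: DDEDDDEDDDDDEDDDEDDDEDDDDDEDDDEDDDEDDDEDDDEDDDDDEDDDEDDDEDDDDDEDDDEDDDEDDDDDEDDDEDDDEDDDEDDDEDDDDDEDDDEDDDEDDDDDEDDDEDDDEDDDDDEDDDEDDDEDDDEDDDEDDDDDEDDDEDDDEDDDDDEDDDEDDDEDDDDDEDDDEDDDEDDDEDDDEDDDDDED  (44 'E')


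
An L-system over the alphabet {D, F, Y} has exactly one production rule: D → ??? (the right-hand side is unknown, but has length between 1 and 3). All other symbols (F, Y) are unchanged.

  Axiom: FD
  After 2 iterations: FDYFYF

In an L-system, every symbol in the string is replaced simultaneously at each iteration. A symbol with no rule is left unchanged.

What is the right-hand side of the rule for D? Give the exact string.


Trying D → DYF:
  Step 0: FD
  Step 1: FDYF
  Step 2: FDYFYF
Matches the given result.

Answer: DYF


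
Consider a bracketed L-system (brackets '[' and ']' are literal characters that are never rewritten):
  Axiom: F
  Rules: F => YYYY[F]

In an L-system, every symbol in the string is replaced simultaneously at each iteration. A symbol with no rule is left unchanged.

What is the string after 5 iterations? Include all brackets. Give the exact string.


Step 0: F
Step 1: YYYY[F]
Step 2: YYYY[YYYY[F]]
Step 3: YYYY[YYYY[YYYY[F]]]
Step 4: YYYY[YYYY[YYYY[YYYY[F]]]]
Step 5: YYYY[YYYY[YYYY[YYYY[YYYY[F]]]]]

Answer: YYYY[YYYY[YYYY[YYYY[YYYY[F]]]]]


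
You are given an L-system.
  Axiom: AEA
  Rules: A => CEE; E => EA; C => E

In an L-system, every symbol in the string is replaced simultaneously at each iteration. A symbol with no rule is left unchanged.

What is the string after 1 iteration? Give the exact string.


Step 0: AEA
Step 1: CEEEACEE

Answer: CEEEACEE


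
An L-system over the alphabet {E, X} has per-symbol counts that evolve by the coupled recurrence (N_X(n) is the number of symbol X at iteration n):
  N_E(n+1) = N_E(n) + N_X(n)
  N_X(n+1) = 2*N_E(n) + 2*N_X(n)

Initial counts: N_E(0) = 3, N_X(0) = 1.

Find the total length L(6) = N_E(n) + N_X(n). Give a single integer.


Answer: 2916

Derivation:
Step 0: N_E=3, N_X=1, L=4
Step 1: N_E=4, N_X=8, L=12
Step 2: N_E=12, N_X=24, L=36
Step 3: N_E=36, N_X=72, L=108
Step 4: N_E=108, N_X=216, L=324
Step 5: N_E=324, N_X=648, L=972
Step 6: N_E=972, N_X=1944, L=2916


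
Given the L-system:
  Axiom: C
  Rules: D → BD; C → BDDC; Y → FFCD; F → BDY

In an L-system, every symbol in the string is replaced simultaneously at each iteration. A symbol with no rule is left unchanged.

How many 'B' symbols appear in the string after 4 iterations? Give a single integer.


Step 0: C  (0 'B')
Step 1: BDDC  (1 'B')
Step 2: BBDBDBDDC  (4 'B')
Step 3: BBBDBBDBBDBDBDDC  (9 'B')
Step 4: BBBBDBBBDBBBDBBDBBDBDBDDC  (16 'B')

Answer: 16


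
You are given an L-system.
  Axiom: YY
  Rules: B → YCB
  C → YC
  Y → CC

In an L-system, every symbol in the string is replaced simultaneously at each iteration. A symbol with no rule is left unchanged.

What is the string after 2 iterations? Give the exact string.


Answer: YCYCYCYC

Derivation:
Step 0: YY
Step 1: CCCC
Step 2: YCYCYCYC


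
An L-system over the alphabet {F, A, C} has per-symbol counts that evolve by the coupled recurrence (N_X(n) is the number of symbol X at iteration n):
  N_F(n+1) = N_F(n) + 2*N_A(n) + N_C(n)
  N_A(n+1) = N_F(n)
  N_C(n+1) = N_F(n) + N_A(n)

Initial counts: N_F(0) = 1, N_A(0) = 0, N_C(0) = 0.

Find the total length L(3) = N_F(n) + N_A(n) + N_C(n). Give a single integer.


Answer: 17

Derivation:
Step 0: N_F=1, N_A=0, N_C=0, L=1
Step 1: N_F=1, N_A=1, N_C=1, L=3
Step 2: N_F=4, N_A=1, N_C=2, L=7
Step 3: N_F=8, N_A=4, N_C=5, L=17


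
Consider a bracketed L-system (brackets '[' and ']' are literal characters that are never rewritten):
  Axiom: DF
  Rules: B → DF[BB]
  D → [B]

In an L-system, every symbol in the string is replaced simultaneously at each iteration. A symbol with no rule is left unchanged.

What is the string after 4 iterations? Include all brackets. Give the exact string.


Answer: [[DF[BB]]F[[B]F[DF[BB]DF[BB]][B]F[DF[BB]DF[BB]]]]F

Derivation:
Step 0: DF
Step 1: [B]F
Step 2: [DF[BB]]F
Step 3: [[B]F[DF[BB]DF[BB]]]F
Step 4: [[DF[BB]]F[[B]F[DF[BB]DF[BB]][B]F[DF[BB]DF[BB]]]]F


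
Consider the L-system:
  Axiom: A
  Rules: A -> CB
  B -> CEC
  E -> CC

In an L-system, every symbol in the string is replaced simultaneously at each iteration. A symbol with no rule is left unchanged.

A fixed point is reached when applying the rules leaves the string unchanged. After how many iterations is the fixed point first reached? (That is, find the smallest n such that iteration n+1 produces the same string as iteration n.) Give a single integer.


Step 0: A
Step 1: CB
Step 2: CCEC
Step 3: CCCCC
Step 4: CCCCC  (unchanged — fixed point at step 3)

Answer: 3


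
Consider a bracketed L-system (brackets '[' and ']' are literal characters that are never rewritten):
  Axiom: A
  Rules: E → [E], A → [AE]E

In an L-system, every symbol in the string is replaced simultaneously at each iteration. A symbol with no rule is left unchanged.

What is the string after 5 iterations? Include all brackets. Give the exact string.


Answer: [[[[[AE]E[E]][E][[E]]][[E]][[[E]]]][[[E]]][[[[E]]]]][[[[E]]]]

Derivation:
Step 0: A
Step 1: [AE]E
Step 2: [[AE]E[E]][E]
Step 3: [[[AE]E[E]][E][[E]]][[E]]
Step 4: [[[[AE]E[E]][E][[E]]][[E]][[[E]]]][[[E]]]
Step 5: [[[[[AE]E[E]][E][[E]]][[E]][[[E]]]][[[E]]][[[[E]]]]][[[[E]]]]


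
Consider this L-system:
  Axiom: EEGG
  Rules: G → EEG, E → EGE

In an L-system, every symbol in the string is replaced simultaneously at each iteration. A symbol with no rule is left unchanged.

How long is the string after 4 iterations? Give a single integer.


Answer: 324

Derivation:
Step 0: length = 4
Step 1: length = 12
Step 2: length = 36
Step 3: length = 108
Step 4: length = 324


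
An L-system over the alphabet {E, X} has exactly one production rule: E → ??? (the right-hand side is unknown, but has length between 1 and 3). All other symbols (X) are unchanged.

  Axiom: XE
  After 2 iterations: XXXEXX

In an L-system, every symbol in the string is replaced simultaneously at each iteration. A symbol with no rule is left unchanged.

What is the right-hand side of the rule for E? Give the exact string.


Answer: XEX

Derivation:
Trying E → XEX:
  Step 0: XE
  Step 1: XXEX
  Step 2: XXXEXX
Matches the given result.


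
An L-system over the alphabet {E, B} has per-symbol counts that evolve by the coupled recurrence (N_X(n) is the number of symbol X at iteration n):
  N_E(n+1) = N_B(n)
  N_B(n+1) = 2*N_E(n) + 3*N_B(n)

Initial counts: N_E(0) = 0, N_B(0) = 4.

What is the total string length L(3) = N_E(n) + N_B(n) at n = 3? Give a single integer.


Answer: 200

Derivation:
Step 0: N_E=0, N_B=4, L=4
Step 1: N_E=4, N_B=12, L=16
Step 2: N_E=12, N_B=44, L=56
Step 3: N_E=44, N_B=156, L=200


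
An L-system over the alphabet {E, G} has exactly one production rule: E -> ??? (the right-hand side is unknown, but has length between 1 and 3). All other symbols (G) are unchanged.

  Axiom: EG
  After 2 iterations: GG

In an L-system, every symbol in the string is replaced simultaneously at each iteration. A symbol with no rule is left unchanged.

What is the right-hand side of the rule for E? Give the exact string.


Trying E -> G:
  Step 0: EG
  Step 1: GG
  Step 2: GG
Matches the given result.

Answer: G


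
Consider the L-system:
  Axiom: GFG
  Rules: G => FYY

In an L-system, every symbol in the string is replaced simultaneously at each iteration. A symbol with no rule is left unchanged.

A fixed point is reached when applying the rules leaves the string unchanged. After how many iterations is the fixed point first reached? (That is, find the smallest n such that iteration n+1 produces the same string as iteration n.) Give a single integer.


Answer: 1

Derivation:
Step 0: GFG
Step 1: FYYFFYY
Step 2: FYYFFYY  (unchanged — fixed point at step 1)


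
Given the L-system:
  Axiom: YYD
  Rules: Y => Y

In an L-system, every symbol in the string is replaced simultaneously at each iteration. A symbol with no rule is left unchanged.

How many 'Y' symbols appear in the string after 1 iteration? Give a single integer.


Step 0: YYD  (2 'Y')
Step 1: YYD  (2 'Y')

Answer: 2


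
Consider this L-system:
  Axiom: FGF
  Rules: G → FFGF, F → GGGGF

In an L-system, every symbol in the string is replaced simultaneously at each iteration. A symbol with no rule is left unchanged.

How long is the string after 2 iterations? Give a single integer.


Answer: 61

Derivation:
Step 0: length = 3
Step 1: length = 14
Step 2: length = 61


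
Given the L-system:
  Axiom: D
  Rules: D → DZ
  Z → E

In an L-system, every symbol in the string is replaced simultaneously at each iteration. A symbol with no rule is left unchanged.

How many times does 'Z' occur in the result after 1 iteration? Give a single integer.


Answer: 1

Derivation:
Step 0: D  (0 'Z')
Step 1: DZ  (1 'Z')


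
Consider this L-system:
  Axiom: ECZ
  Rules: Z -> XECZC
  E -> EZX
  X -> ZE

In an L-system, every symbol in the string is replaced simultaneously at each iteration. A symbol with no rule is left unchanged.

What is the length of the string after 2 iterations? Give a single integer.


Answer: 23

Derivation:
Step 0: length = 3
Step 1: length = 9
Step 2: length = 23


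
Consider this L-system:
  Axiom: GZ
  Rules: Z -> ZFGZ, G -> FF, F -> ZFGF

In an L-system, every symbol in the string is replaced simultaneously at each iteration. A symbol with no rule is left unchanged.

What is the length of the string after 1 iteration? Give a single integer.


Answer: 6

Derivation:
Step 0: length = 2
Step 1: length = 6


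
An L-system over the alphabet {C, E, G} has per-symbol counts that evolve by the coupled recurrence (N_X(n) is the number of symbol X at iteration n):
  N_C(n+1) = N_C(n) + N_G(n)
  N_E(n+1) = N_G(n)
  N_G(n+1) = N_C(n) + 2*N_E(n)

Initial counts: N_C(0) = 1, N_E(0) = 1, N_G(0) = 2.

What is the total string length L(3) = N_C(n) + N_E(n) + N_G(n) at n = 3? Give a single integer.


Answer: 32

Derivation:
Step 0: N_C=1, N_E=1, N_G=2, L=4
Step 1: N_C=3, N_E=2, N_G=3, L=8
Step 2: N_C=6, N_E=3, N_G=7, L=16
Step 3: N_C=13, N_E=7, N_G=12, L=32


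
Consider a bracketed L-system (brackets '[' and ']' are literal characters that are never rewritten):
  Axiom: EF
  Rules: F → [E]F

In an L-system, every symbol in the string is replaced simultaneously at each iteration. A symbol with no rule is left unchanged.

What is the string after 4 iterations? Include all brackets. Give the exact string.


Step 0: EF
Step 1: E[E]F
Step 2: E[E][E]F
Step 3: E[E][E][E]F
Step 4: E[E][E][E][E]F

Answer: E[E][E][E][E]F


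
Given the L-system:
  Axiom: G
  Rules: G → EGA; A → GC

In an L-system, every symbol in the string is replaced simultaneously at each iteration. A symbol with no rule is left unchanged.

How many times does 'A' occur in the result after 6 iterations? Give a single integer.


Step 0: G  (0 'A')
Step 1: EGA  (1 'A')
Step 2: EEGAGC  (1 'A')
Step 3: EEEGAGCEGAC  (2 'A')
Step 4: EEEEGAGCEGACEEGAGCC  (3 'A')
Step 5: EEEEEGAGCEGACEEGAGCCEEEGAGCEGACC  (5 'A')
Step 6: EEEEEEGAGCEGACEEGAGCCEEEGAGCEGACCEEEEGAGCEGACEEGAGCCC  (8 'A')

Answer: 8


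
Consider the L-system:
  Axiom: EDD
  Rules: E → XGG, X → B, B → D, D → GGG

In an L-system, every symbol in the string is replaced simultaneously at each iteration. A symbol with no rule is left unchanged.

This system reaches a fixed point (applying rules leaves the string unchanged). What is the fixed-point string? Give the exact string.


Step 0: EDD
Step 1: XGGGGGGGG
Step 2: BGGGGGGGG
Step 3: DGGGGGGGG
Step 4: GGGGGGGGGGG
Step 5: GGGGGGGGGGG  (unchanged — fixed point at step 4)

Answer: GGGGGGGGGGG


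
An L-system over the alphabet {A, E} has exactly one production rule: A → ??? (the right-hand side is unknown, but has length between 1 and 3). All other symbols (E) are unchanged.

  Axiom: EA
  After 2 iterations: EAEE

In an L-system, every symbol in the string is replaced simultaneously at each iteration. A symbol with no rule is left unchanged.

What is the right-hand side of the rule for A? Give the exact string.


Answer: AE

Derivation:
Trying A → AE:
  Step 0: EA
  Step 1: EAE
  Step 2: EAEE
Matches the given result.
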